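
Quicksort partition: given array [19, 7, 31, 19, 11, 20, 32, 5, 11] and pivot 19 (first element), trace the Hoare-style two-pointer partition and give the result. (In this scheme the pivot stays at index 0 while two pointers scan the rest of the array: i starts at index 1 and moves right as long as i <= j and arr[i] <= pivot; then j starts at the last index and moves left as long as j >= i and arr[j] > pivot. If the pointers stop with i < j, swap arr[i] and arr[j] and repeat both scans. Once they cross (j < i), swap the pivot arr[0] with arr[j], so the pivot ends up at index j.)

Hoare-style two-pointer partition with pivot = 19:

Initial array: [19, 7, 31, 19, 11, 20, 32, 5, 11]

Pointers start at i = 1, j = 8.
i stops at index 2 (arr[2]=31 > 19), j stops at index 8 (arr[8]=11 <= 19): swap arr[2] and arr[8], array becomes [19, 7, 11, 19, 11, 20, 32, 5, 31]
i stops at index 5 (arr[5]=20 > 19), j stops at index 7 (arr[7]=5 <= 19): swap arr[5] and arr[7], array becomes [19, 7, 11, 19, 11, 5, 32, 20, 31]
i ends at 6, j ends at 5: the pointers have crossed (j < i), so scanning stops.

Swap pivot arr[0] with arr[5] to place pivot at position 5: [5, 7, 11, 19, 11, 19, 32, 20, 31]
Pivot position: 5

After partitioning with pivot 19, the array becomes [5, 7, 11, 19, 11, 19, 32, 20, 31]. The pivot is placed at index 5. All elements to the left of the pivot are <= 19, and all elements to the right are > 19.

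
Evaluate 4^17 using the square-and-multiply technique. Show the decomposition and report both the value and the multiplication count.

Computing 4^17 by squaring (build up from 4^1; each line after the first costs one multiplication):

4^1 = 4
4^2 = (4^1)^2 = 4^2 = 16
4^4 = (4^2)^2 = 16^2 = 256
4^8 = (4^4)^2 = 256^2 = 65536
4^16 = (4^8)^2 = 65536^2 = 4294967296
4^17 = 4 * 4^16 = 4 * 4294967296 = 17179869184

Result: 17179869184
Multiplications needed: 5 (5 lines after 4^1)

4^17 = 17179869184. Using exponentiation by squaring, this requires 5 multiplications. The key idea: if the exponent is even, square the half-power; if odd, multiply by the base once.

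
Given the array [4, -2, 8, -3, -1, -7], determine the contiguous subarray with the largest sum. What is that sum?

Using Kadane's algorithm on [4, -2, 8, -3, -1, -7]:

Scanning through the array:
Position 1 (value -2): max_ending_here = 2, max_so_far = 4
Position 2 (value 8): max_ending_here = 10, max_so_far = 10
Position 3 (value -3): max_ending_here = 7, max_so_far = 10
Position 4 (value -1): max_ending_here = 6, max_so_far = 10
Position 5 (value -7): max_ending_here = -1, max_so_far = 10

Maximum subarray: [4, -2, 8]
Maximum sum: 10

The maximum subarray is [4, -2, 8] with sum 10. This subarray runs from index 0 to index 2.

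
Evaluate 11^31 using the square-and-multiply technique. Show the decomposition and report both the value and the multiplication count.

Computing 11^31 by squaring (build up from 11^1; each line after the first costs one multiplication):

11^1 = 11
11^2 = (11^1)^2 = 11^2 = 121
11^3 = 11 * 11^2 = 11 * 121 = 1331
11^6 = (11^3)^2 = 1331^2 = 1771561
11^7 = 11 * 11^6 = 11 * 1771561 = 19487171
11^14 = (11^7)^2 = 19487171^2 = 379749833583241
11^15 = 11 * 11^14 = 11 * 379749833583241 = 4177248169415651
11^30 = (11^15)^2 = 4177248169415651^2 = 17449402268886407318558803753801
11^31 = 11 * 11^30 = 11 * 17449402268886407318558803753801 = 191943424957750480504146841291811

Result: 191943424957750480504146841291811
Multiplications needed: 8 (8 lines after 11^1)

11^31 = 191943424957750480504146841291811. Using exponentiation by squaring, this requires 8 multiplications. The key idea: if the exponent is even, square the half-power; if odd, multiply by the base once.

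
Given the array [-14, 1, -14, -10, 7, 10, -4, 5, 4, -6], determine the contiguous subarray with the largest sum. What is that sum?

Using Kadane's algorithm on [-14, 1, -14, -10, 7, 10, -4, 5, 4, -6]:

Scanning through the array:
Position 1 (value 1): max_ending_here = 1, max_so_far = 1
Position 2 (value -14): max_ending_here = -13, max_so_far = 1
Position 3 (value -10): max_ending_here = -10, max_so_far = 1
Position 4 (value 7): max_ending_here = 7, max_so_far = 7
Position 5 (value 10): max_ending_here = 17, max_so_far = 17
Position 6 (value -4): max_ending_here = 13, max_so_far = 17
Position 7 (value 5): max_ending_here = 18, max_so_far = 18
Position 8 (value 4): max_ending_here = 22, max_so_far = 22
Position 9 (value -6): max_ending_here = 16, max_so_far = 22

Maximum subarray: [7, 10, -4, 5, 4]
Maximum sum: 22

The maximum subarray is [7, 10, -4, 5, 4] with sum 22. This subarray runs from index 4 to index 8.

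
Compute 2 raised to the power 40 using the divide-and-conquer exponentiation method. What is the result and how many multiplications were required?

Computing 2^40 by squaring (build up from 2^1; each line after the first costs one multiplication):

2^1 = 2
2^2 = (2^1)^2 = 2^2 = 4
2^4 = (2^2)^2 = 4^2 = 16
2^5 = 2 * 2^4 = 2 * 16 = 32
2^10 = (2^5)^2 = 32^2 = 1024
2^20 = (2^10)^2 = 1024^2 = 1048576
2^40 = (2^20)^2 = 1048576^2 = 1099511627776

Result: 1099511627776
Multiplications needed: 6 (6 lines after 2^1)

2^40 = 1099511627776. Using exponentiation by squaring, this requires 6 multiplications. The key idea: if the exponent is even, square the half-power; if odd, multiply by the base once.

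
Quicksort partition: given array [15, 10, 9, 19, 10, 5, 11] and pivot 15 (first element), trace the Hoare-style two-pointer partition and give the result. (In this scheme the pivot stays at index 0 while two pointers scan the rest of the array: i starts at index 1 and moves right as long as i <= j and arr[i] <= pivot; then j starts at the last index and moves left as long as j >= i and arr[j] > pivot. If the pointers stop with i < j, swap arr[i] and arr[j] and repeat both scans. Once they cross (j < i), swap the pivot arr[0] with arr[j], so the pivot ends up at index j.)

Hoare-style two-pointer partition with pivot = 15:

Initial array: [15, 10, 9, 19, 10, 5, 11]

Pointers start at i = 1, j = 6.
i stops at index 3 (arr[3]=19 > 15), j stops at index 6 (arr[6]=11 <= 15): swap arr[3] and arr[6], array becomes [15, 10, 9, 11, 10, 5, 19]
i ends at 6, j ends at 5: the pointers have crossed (j < i), so scanning stops.

Swap pivot arr[0] with arr[5] to place pivot at position 5: [5, 10, 9, 11, 10, 15, 19]
Pivot position: 5

After partitioning with pivot 15, the array becomes [5, 10, 9, 11, 10, 15, 19]. The pivot is placed at index 5. All elements to the left of the pivot are <= 15, and all elements to the right are > 15.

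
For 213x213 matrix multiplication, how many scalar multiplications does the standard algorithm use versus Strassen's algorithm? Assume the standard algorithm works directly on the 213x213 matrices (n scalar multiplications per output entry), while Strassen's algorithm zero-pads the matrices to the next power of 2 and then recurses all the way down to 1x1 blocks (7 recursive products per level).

Matrix multiplication for 213x213 matrices:

Strassen's algorithm requires power-of-2 dimensions. Pad 213x213 to 256x256 (next power of 2).

Standard algorithm: 213^3 = 9663597 multiplications
Strassen's algorithm: 7^(log2(256)) = 7^8 = 5764801 multiplications
Savings: 9663597 - 5764801 = 3898796 multiplications

Standard: 9663597 multiplications (213^3). Strassen: 5764801 multiplications (7^8, after padding to 256x256). Strassen reduces 8 recursive multiplications to 7 at each level.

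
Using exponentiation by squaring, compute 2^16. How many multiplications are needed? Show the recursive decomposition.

Computing 2^16 by squaring (build up from 2^1; each line after the first costs one multiplication):

2^1 = 2
2^2 = (2^1)^2 = 2^2 = 4
2^4 = (2^2)^2 = 4^2 = 16
2^8 = (2^4)^2 = 16^2 = 256
2^16 = (2^8)^2 = 256^2 = 65536

Result: 65536
Multiplications needed: 4 (4 lines after 2^1)

2^16 = 65536. Using exponentiation by squaring, this requires 4 multiplications. The key idea: if the exponent is even, square the half-power; if odd, multiply by the base once.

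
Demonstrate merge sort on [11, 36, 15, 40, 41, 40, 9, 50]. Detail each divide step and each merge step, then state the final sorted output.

Merge sort trace:

Split: [11, 36, 15, 40, 41, 40, 9, 50] -> [11, 36, 15, 40] and [41, 40, 9, 50]
  Split: [11, 36, 15, 40] -> [11, 36] and [15, 40]
    Split: [11, 36] -> [11] and [36]
    Merge: [11] + [36] -> [11, 36]
    Split: [15, 40] -> [15] and [40]
    Merge: [15] + [40] -> [15, 40]
  Merge: [11, 36] + [15, 40] -> [11, 15, 36, 40]
  Split: [41, 40, 9, 50] -> [41, 40] and [9, 50]
    Split: [41, 40] -> [41] and [40]
    Merge: [41] + [40] -> [40, 41]
    Split: [9, 50] -> [9] and [50]
    Merge: [9] + [50] -> [9, 50]
  Merge: [40, 41] + [9, 50] -> [9, 40, 41, 50]
Merge: [11, 15, 36, 40] + [9, 40, 41, 50] -> [9, 11, 15, 36, 40, 40, 41, 50]

Final sorted array: [9, 11, 15, 36, 40, 40, 41, 50]

The merge sort proceeds by recursively splitting the array and merging sorted halves.
After all merges, the sorted array is [9, 11, 15, 36, 40, 40, 41, 50].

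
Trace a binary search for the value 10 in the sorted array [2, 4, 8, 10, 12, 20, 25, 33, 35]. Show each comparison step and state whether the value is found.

Binary search for 10 in [2, 4, 8, 10, 12, 20, 25, 33, 35]:

lo=0, hi=8, mid=4, arr[mid]=12 -> 12 > 10, search left half
lo=0, hi=3, mid=1, arr[mid]=4 -> 4 < 10, search right half
lo=2, hi=3, mid=2, arr[mid]=8 -> 8 < 10, search right half
lo=3, hi=3, mid=3, arr[mid]=10 -> Found target at index 3!

Binary search finds 10 at index 3 after 4 comparisons. The search repeatedly halves the search space by comparing with the middle element.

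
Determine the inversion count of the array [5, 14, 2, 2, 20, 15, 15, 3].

Finding inversions in [5, 14, 2, 2, 20, 15, 15, 3]:

(0, 2): arr[0]=5 > arr[2]=2
(0, 3): arr[0]=5 > arr[3]=2
(0, 7): arr[0]=5 > arr[7]=3
(1, 2): arr[1]=14 > arr[2]=2
(1, 3): arr[1]=14 > arr[3]=2
(1, 7): arr[1]=14 > arr[7]=3
(4, 5): arr[4]=20 > arr[5]=15
(4, 6): arr[4]=20 > arr[6]=15
(4, 7): arr[4]=20 > arr[7]=3
(5, 7): arr[5]=15 > arr[7]=3
(6, 7): arr[6]=15 > arr[7]=3

Total inversions: 11

The array has 11 inversion(s): (0,2), (0,3), (0,7), (1,2), (1,3), (1,7), (4,5), (4,6), (4,7), (5,7), (6,7). Each pair (i,j) satisfies i < j and arr[i] > arr[j].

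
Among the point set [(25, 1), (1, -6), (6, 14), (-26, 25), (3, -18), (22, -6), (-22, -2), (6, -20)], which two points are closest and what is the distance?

Computing all pairwise distances among 8 points:

d((25, 1), (1, -6)) = 25.0
d((25, 1), (6, 14)) = 23.0217
d((25, 1), (-26, 25)) = 56.3649
d((25, 1), (3, -18)) = 29.0689
d((25, 1), (22, -6)) = 7.6158
d((25, 1), (-22, -2)) = 47.0956
d((25, 1), (6, -20)) = 28.3196
d((1, -6), (6, 14)) = 20.6155
d((1, -6), (-26, 25)) = 41.1096
d((1, -6), (3, -18)) = 12.1655
d((1, -6), (22, -6)) = 21.0
d((1, -6), (-22, -2)) = 23.3452
d((1, -6), (6, -20)) = 14.8661
d((6, 14), (-26, 25)) = 33.8378
d((6, 14), (3, -18)) = 32.1403
d((6, 14), (22, -6)) = 25.6125
d((6, 14), (-22, -2)) = 32.249
d((6, 14), (6, -20)) = 34.0
d((-26, 25), (3, -18)) = 51.8652
d((-26, 25), (22, -6)) = 57.1402
d((-26, 25), (-22, -2)) = 27.2947
d((-26, 25), (6, -20)) = 55.2178
d((3, -18), (22, -6)) = 22.4722
d((3, -18), (-22, -2)) = 29.6816
d((3, -18), (6, -20)) = 3.6056 <-- minimum
d((22, -6), (-22, -2)) = 44.1814
d((22, -6), (6, -20)) = 21.2603
d((-22, -2), (6, -20)) = 33.2866

Closest pair: (3, -18) and (6, -20) with distance 3.6056

The closest pair is (3, -18) and (6, -20) with Euclidean distance 3.6056. For 8 points, brute-force pairwise comparison is shown above. For large n, the divide-and-conquer algorithm (sort by x, recurse on halves, check the dividing strip) achieves O(n log n).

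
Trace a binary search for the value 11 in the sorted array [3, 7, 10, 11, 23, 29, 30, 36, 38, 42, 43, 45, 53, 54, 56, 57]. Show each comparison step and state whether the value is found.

Binary search for 11 in [3, 7, 10, 11, 23, 29, 30, 36, 38, 42, 43, 45, 53, 54, 56, 57]:

lo=0, hi=15, mid=7, arr[mid]=36 -> 36 > 11, search left half
lo=0, hi=6, mid=3, arr[mid]=11 -> Found target at index 3!

Binary search finds 11 at index 3 after 2 comparisons. The search repeatedly halves the search space by comparing with the middle element.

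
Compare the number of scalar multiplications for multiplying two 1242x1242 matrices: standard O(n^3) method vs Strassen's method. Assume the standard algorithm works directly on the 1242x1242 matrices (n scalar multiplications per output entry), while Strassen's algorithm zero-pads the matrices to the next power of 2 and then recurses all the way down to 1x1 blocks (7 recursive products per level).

Matrix multiplication for 1242x1242 matrices:

Strassen's algorithm requires power-of-2 dimensions. Pad 1242x1242 to 2048x2048 (next power of 2).

Standard algorithm: 1242^3 = 1915864488 multiplications
Strassen's algorithm: 7^(log2(2048)) = 7^11 = 1977326743 multiplications
Difference: 1915864488 - 1977326743 = -61462255 (Strassen uses MORE here due to padding overhead — for small or just-over-power-of-2 n, padding can outweigh the per-level savings)

Standard: 1915864488 multiplications (1242^3). Strassen: 1977326743 multiplications (7^11, after padding to 2048x2048). Strassen reduces 8 recursive multiplications to 7 at each level.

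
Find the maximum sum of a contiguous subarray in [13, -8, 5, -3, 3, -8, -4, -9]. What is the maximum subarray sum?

Using Kadane's algorithm on [13, -8, 5, -3, 3, -8, -4, -9]:

Scanning through the array:
Position 1 (value -8): max_ending_here = 5, max_so_far = 13
Position 2 (value 5): max_ending_here = 10, max_so_far = 13
Position 3 (value -3): max_ending_here = 7, max_so_far = 13
Position 4 (value 3): max_ending_here = 10, max_so_far = 13
Position 5 (value -8): max_ending_here = 2, max_so_far = 13
Position 6 (value -4): max_ending_here = -2, max_so_far = 13
Position 7 (value -9): max_ending_here = -9, max_so_far = 13

Maximum subarray: [13]
Maximum sum: 13

The maximum subarray is [13] with sum 13. This subarray runs from index 0 to index 0.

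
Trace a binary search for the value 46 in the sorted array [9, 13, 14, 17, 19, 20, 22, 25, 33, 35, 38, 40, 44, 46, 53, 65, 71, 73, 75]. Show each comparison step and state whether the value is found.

Binary search for 46 in [9, 13, 14, 17, 19, 20, 22, 25, 33, 35, 38, 40, 44, 46, 53, 65, 71, 73, 75]:

lo=0, hi=18, mid=9, arr[mid]=35 -> 35 < 46, search right half
lo=10, hi=18, mid=14, arr[mid]=53 -> 53 > 46, search left half
lo=10, hi=13, mid=11, arr[mid]=40 -> 40 < 46, search right half
lo=12, hi=13, mid=12, arr[mid]=44 -> 44 < 46, search right half
lo=13, hi=13, mid=13, arr[mid]=46 -> Found target at index 13!

Binary search finds 46 at index 13 after 5 comparisons. The search repeatedly halves the search space by comparing with the middle element.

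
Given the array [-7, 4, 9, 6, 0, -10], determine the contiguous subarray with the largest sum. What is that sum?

Using Kadane's algorithm on [-7, 4, 9, 6, 0, -10]:

Scanning through the array:
Position 1 (value 4): max_ending_here = 4, max_so_far = 4
Position 2 (value 9): max_ending_here = 13, max_so_far = 13
Position 3 (value 6): max_ending_here = 19, max_so_far = 19
Position 4 (value 0): max_ending_here = 19, max_so_far = 19
Position 5 (value -10): max_ending_here = 9, max_so_far = 19

Maximum subarray: [4, 9, 6]
Maximum sum: 19

The maximum subarray is [4, 9, 6] with sum 19. This subarray runs from index 1 to index 3.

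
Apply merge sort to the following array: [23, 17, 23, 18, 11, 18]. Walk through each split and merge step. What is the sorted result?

Merge sort trace:

Split: [23, 17, 23, 18, 11, 18] -> [23, 17, 23] and [18, 11, 18]
  Split: [23, 17, 23] -> [23] and [17, 23]
    Split: [17, 23] -> [17] and [23]
    Merge: [17] + [23] -> [17, 23]
  Merge: [23] + [17, 23] -> [17, 23, 23]
  Split: [18, 11, 18] -> [18] and [11, 18]
    Split: [11, 18] -> [11] and [18]
    Merge: [11] + [18] -> [11, 18]
  Merge: [18] + [11, 18] -> [11, 18, 18]
Merge: [17, 23, 23] + [11, 18, 18] -> [11, 17, 18, 18, 23, 23]

Final sorted array: [11, 17, 18, 18, 23, 23]

The merge sort proceeds by recursively splitting the array and merging sorted halves.
After all merges, the sorted array is [11, 17, 18, 18, 23, 23].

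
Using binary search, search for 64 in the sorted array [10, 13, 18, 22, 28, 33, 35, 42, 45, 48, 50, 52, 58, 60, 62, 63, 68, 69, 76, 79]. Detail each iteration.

Binary search for 64 in [10, 13, 18, 22, 28, 33, 35, 42, 45, 48, 50, 52, 58, 60, 62, 63, 68, 69, 76, 79]:

lo=0, hi=19, mid=9, arr[mid]=48 -> 48 < 64, search right half
lo=10, hi=19, mid=14, arr[mid]=62 -> 62 < 64, search right half
lo=15, hi=19, mid=17, arr[mid]=69 -> 69 > 64, search left half
lo=15, hi=16, mid=15, arr[mid]=63 -> 63 < 64, search right half
lo=16, hi=16, mid=16, arr[mid]=68 -> 68 > 64, search left half
lo=16 > hi=15, target 64 not found

Binary search determines that 64 is not in the array after 5 comparisons. The search space was exhausted without finding the target.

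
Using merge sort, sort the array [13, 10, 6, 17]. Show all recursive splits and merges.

Merge sort trace:

Split: [13, 10, 6, 17] -> [13, 10] and [6, 17]
  Split: [13, 10] -> [13] and [10]
  Merge: [13] + [10] -> [10, 13]
  Split: [6, 17] -> [6] and [17]
  Merge: [6] + [17] -> [6, 17]
Merge: [10, 13] + [6, 17] -> [6, 10, 13, 17]

Final sorted array: [6, 10, 13, 17]

The merge sort proceeds by recursively splitting the array and merging sorted halves.
After all merges, the sorted array is [6, 10, 13, 17].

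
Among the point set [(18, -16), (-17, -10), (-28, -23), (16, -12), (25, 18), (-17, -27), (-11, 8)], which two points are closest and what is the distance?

Computing all pairwise distances among 7 points:

d((18, -16), (-17, -10)) = 35.5106
d((18, -16), (-28, -23)) = 46.5296
d((18, -16), (16, -12)) = 4.4721 <-- minimum
d((18, -16), (25, 18)) = 34.7131
d((18, -16), (-17, -27)) = 36.6879
d((18, -16), (-11, 8)) = 37.6431
d((-17, -10), (-28, -23)) = 17.0294
d((-17, -10), (16, -12)) = 33.0606
d((-17, -10), (25, 18)) = 50.4777
d((-17, -10), (-17, -27)) = 17.0
d((-17, -10), (-11, 8)) = 18.9737
d((-28, -23), (16, -12)) = 45.3542
d((-28, -23), (25, 18)) = 67.0075
d((-28, -23), (-17, -27)) = 11.7047
d((-28, -23), (-11, 8)) = 35.3553
d((16, -12), (25, 18)) = 31.3209
d((16, -12), (-17, -27)) = 36.2491
d((16, -12), (-11, 8)) = 33.6006
d((25, 18), (-17, -27)) = 61.5549
d((25, 18), (-11, 8)) = 37.3631
d((-17, -27), (-11, 8)) = 35.5106

Closest pair: (18, -16) and (16, -12) with distance 4.4721

The closest pair is (18, -16) and (16, -12) with Euclidean distance 4.4721. For 7 points, brute-force pairwise comparison is shown above. For large n, the divide-and-conquer algorithm (sort by x, recurse on halves, check the dividing strip) achieves O(n log n).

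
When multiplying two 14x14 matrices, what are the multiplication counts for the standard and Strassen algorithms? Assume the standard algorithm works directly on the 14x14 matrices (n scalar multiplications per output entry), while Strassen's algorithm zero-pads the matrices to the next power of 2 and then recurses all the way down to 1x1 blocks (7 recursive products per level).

Matrix multiplication for 14x14 matrices:

Strassen's algorithm requires power-of-2 dimensions. Pad 14x14 to 16x16 (next power of 2).

Standard algorithm: 14^3 = 2744 multiplications
Strassen's algorithm: 7^(log2(16)) = 7^4 = 2401 multiplications
Savings: 2744 - 2401 = 343 multiplications

Standard: 2744 multiplications (14^3). Strassen: 2401 multiplications (7^4, after padding to 16x16). Strassen reduces 8 recursive multiplications to 7 at each level.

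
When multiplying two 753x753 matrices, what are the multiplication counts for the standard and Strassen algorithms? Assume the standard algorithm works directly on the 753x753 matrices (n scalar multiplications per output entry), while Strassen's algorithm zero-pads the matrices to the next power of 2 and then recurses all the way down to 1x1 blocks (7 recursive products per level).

Matrix multiplication for 753x753 matrices:

Strassen's algorithm requires power-of-2 dimensions. Pad 753x753 to 1024x1024 (next power of 2).

Standard algorithm: 753^3 = 426957777 multiplications
Strassen's algorithm: 7^(log2(1024)) = 7^10 = 282475249 multiplications
Savings: 426957777 - 282475249 = 144482528 multiplications

Standard: 426957777 multiplications (753^3). Strassen: 282475249 multiplications (7^10, after padding to 1024x1024). Strassen reduces 8 recursive multiplications to 7 at each level.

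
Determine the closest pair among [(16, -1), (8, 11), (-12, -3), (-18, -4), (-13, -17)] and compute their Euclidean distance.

Computing all pairwise distances among 5 points:

d((16, -1), (8, 11)) = 14.4222
d((16, -1), (-12, -3)) = 28.0713
d((16, -1), (-18, -4)) = 34.1321
d((16, -1), (-13, -17)) = 33.121
d((8, 11), (-12, -3)) = 24.4131
d((8, 11), (-18, -4)) = 30.0167
d((8, 11), (-13, -17)) = 35.0
d((-12, -3), (-18, -4)) = 6.0828 <-- minimum
d((-12, -3), (-13, -17)) = 14.0357
d((-18, -4), (-13, -17)) = 13.9284

Closest pair: (-12, -3) and (-18, -4) with distance 6.0828

The closest pair is (-12, -3) and (-18, -4) with Euclidean distance 6.0828. For 5 points, brute-force pairwise comparison is shown above. For large n, the divide-and-conquer algorithm (sort by x, recurse on halves, check the dividing strip) achieves O(n log n).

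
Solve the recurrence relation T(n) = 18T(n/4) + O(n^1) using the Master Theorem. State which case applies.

Master Theorem for T(n) = 18T(n/4) + O(n^1):

a = 18, b = 4, c = 1
log_b(a) = log_4(18) = 2.0850

Case 1: c = 1 < log_4(18) = 2.0850
T(n) = O(n^(log_4 18))

For T(n) = 18T(n/4) + O(n^1): log_4(18) = 2.0850. This is Case 1 of the Master Theorem (c < log_b(a), work dominated by leaves), giving O(n^(log_4 18)).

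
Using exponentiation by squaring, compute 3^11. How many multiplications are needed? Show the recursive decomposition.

Computing 3^11 by squaring (build up from 3^1; each line after the first costs one multiplication):

3^1 = 3
3^2 = (3^1)^2 = 3^2 = 9
3^4 = (3^2)^2 = 9^2 = 81
3^5 = 3 * 3^4 = 3 * 81 = 243
3^10 = (3^5)^2 = 243^2 = 59049
3^11 = 3 * 3^10 = 3 * 59049 = 177147

Result: 177147
Multiplications needed: 5 (5 lines after 3^1)

3^11 = 177147. Using exponentiation by squaring, this requires 5 multiplications. The key idea: if the exponent is even, square the half-power; if odd, multiply by the base once.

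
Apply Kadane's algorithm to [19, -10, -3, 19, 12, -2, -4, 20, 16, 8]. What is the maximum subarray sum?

Using Kadane's algorithm on [19, -10, -3, 19, 12, -2, -4, 20, 16, 8]:

Scanning through the array:
Position 1 (value -10): max_ending_here = 9, max_so_far = 19
Position 2 (value -3): max_ending_here = 6, max_so_far = 19
Position 3 (value 19): max_ending_here = 25, max_so_far = 25
Position 4 (value 12): max_ending_here = 37, max_so_far = 37
Position 5 (value -2): max_ending_here = 35, max_so_far = 37
Position 6 (value -4): max_ending_here = 31, max_so_far = 37
Position 7 (value 20): max_ending_here = 51, max_so_far = 51
Position 8 (value 16): max_ending_here = 67, max_so_far = 67
Position 9 (value 8): max_ending_here = 75, max_so_far = 75

Maximum subarray: [19, -10, -3, 19, 12, -2, -4, 20, 16, 8]
Maximum sum: 75

The maximum subarray is [19, -10, -3, 19, 12, -2, -4, 20, 16, 8] with sum 75. This subarray runs from index 0 to index 9.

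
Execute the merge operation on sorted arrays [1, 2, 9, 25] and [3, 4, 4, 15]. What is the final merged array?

Merging process:

Compare 1 vs 3: take 1 from left. Merged: [1]
Compare 2 vs 3: take 2 from left. Merged: [1, 2]
Compare 9 vs 3: take 3 from right. Merged: [1, 2, 3]
Compare 9 vs 4: take 4 from right. Merged: [1, 2, 3, 4]
Compare 9 vs 4: take 4 from right. Merged: [1, 2, 3, 4, 4]
Compare 9 vs 15: take 9 from left. Merged: [1, 2, 3, 4, 4, 9]
Compare 25 vs 15: take 15 from right. Merged: [1, 2, 3, 4, 4, 9, 15]
Append remaining from left: [25]. Merged: [1, 2, 3, 4, 4, 9, 15, 25]

Final merged array: [1, 2, 3, 4, 4, 9, 15, 25]
Total comparisons: 7

The merged array is [1, 2, 3, 4, 4, 9, 15, 25], requiring 7 comparisons. The merge step runs in O(n) time where n is the total number of elements.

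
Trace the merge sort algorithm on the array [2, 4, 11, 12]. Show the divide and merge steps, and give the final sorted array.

Merge sort trace:

Split: [2, 4, 11, 12] -> [2, 4] and [11, 12]
  Split: [2, 4] -> [2] and [4]
  Merge: [2] + [4] -> [2, 4]
  Split: [11, 12] -> [11] and [12]
  Merge: [11] + [12] -> [11, 12]
Merge: [2, 4] + [11, 12] -> [2, 4, 11, 12]

Final sorted array: [2, 4, 11, 12]

The merge sort proceeds by recursively splitting the array and merging sorted halves.
After all merges, the sorted array is [2, 4, 11, 12].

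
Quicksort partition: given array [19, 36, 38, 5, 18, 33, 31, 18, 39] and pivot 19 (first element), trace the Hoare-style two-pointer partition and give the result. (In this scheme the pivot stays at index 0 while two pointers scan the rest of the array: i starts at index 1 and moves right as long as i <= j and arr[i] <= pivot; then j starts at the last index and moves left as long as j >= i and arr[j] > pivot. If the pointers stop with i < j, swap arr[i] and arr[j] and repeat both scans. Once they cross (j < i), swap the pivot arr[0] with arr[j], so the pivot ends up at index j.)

Hoare-style two-pointer partition with pivot = 19:

Initial array: [19, 36, 38, 5, 18, 33, 31, 18, 39]

Pointers start at i = 1, j = 8.
i stops at index 1 (arr[1]=36 > 19), j stops at index 7 (arr[7]=18 <= 19): swap arr[1] and arr[7], array becomes [19, 18, 38, 5, 18, 33, 31, 36, 39]
i stops at index 2 (arr[2]=38 > 19), j stops at index 4 (arr[4]=18 <= 19): swap arr[2] and arr[4], array becomes [19, 18, 18, 5, 38, 33, 31, 36, 39]
i ends at 4, j ends at 3: the pointers have crossed (j < i), so scanning stops.

Swap pivot arr[0] with arr[3] to place pivot at position 3: [5, 18, 18, 19, 38, 33, 31, 36, 39]
Pivot position: 3

After partitioning with pivot 19, the array becomes [5, 18, 18, 19, 38, 33, 31, 36, 39]. The pivot is placed at index 3. All elements to the left of the pivot are <= 19, and all elements to the right are > 19.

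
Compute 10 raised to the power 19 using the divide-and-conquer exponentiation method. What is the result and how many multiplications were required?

Computing 10^19 by squaring (build up from 10^1; each line after the first costs one multiplication):

10^1 = 10
10^2 = (10^1)^2 = 10^2 = 100
10^4 = (10^2)^2 = 100^2 = 10000
10^8 = (10^4)^2 = 10000^2 = 100000000
10^9 = 10 * 10^8 = 10 * 100000000 = 1000000000
10^18 = (10^9)^2 = 1000000000^2 = 1000000000000000000
10^19 = 10 * 10^18 = 10 * 1000000000000000000 = 10000000000000000000

Result: 10000000000000000000
Multiplications needed: 6 (6 lines after 10^1)

10^19 = 10000000000000000000. Using exponentiation by squaring, this requires 6 multiplications. The key idea: if the exponent is even, square the half-power; if odd, multiply by the base once.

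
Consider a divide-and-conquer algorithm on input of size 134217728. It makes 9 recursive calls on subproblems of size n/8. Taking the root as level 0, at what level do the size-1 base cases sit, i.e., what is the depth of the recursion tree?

For divide and conquer with division factor 8:

Problem sizes at each level:
Level 0: 134217728
Level 1: 16777216
Level 2: 2097152
Level 3: 262144
Level 4: 32768
Level 5: 4096
Level 6: 512
Level 7: 64
Level 8: 8
Level 9: 1

The root is level 0 and the size-1 base case is level 9 (the tree spans levels 0 through 9, i.e. 10 levels counting the root), so the depth is the number of divisions: log_8(134217728) = 9

The recursion tree depth is log_8(134217728) = 9. At each level, the problem size is divided by 8, so it takes 9 divisions to reduce to a base case of size 1. The algorithm makes 9 recursive calls at each level.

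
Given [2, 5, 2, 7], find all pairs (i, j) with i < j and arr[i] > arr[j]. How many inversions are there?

Finding inversions in [2, 5, 2, 7]:

(1, 2): arr[1]=5 > arr[2]=2

Total inversions: 1

The array has 1 inversion(s): (1,2). Each pair (i,j) satisfies i < j and arr[i] > arr[j].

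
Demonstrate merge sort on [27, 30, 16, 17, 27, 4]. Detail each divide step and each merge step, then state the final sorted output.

Merge sort trace:

Split: [27, 30, 16, 17, 27, 4] -> [27, 30, 16] and [17, 27, 4]
  Split: [27, 30, 16] -> [27] and [30, 16]
    Split: [30, 16] -> [30] and [16]
    Merge: [30] + [16] -> [16, 30]
  Merge: [27] + [16, 30] -> [16, 27, 30]
  Split: [17, 27, 4] -> [17] and [27, 4]
    Split: [27, 4] -> [27] and [4]
    Merge: [27] + [4] -> [4, 27]
  Merge: [17] + [4, 27] -> [4, 17, 27]
Merge: [16, 27, 30] + [4, 17, 27] -> [4, 16, 17, 27, 27, 30]

Final sorted array: [4, 16, 17, 27, 27, 30]

The merge sort proceeds by recursively splitting the array and merging sorted halves.
After all merges, the sorted array is [4, 16, 17, 27, 27, 30].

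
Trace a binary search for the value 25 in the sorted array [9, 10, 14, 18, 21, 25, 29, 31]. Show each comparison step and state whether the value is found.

Binary search for 25 in [9, 10, 14, 18, 21, 25, 29, 31]:

lo=0, hi=7, mid=3, arr[mid]=18 -> 18 < 25, search right half
lo=4, hi=7, mid=5, arr[mid]=25 -> Found target at index 5!

Binary search finds 25 at index 5 after 2 comparisons. The search repeatedly halves the search space by comparing with the middle element.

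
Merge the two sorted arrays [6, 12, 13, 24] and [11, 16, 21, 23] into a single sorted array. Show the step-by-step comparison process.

Merging process:

Compare 6 vs 11: take 6 from left. Merged: [6]
Compare 12 vs 11: take 11 from right. Merged: [6, 11]
Compare 12 vs 16: take 12 from left. Merged: [6, 11, 12]
Compare 13 vs 16: take 13 from left. Merged: [6, 11, 12, 13]
Compare 24 vs 16: take 16 from right. Merged: [6, 11, 12, 13, 16]
Compare 24 vs 21: take 21 from right. Merged: [6, 11, 12, 13, 16, 21]
Compare 24 vs 23: take 23 from right. Merged: [6, 11, 12, 13, 16, 21, 23]
Append remaining from left: [24]. Merged: [6, 11, 12, 13, 16, 21, 23, 24]

Final merged array: [6, 11, 12, 13, 16, 21, 23, 24]
Total comparisons: 7

The merged array is [6, 11, 12, 13, 16, 21, 23, 24], requiring 7 comparisons. The merge step runs in O(n) time where n is the total number of elements.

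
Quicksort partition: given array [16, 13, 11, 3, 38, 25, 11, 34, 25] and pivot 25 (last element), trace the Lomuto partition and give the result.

Lomuto partition with pivot = 25:

Initial array: [16, 13, 11, 3, 38, 25, 11, 34, 25]

arr[0]=16 <= 25: swap with position 0, array becomes [16, 13, 11, 3, 38, 25, 11, 34, 25]
arr[1]=13 <= 25: swap with position 1, array becomes [16, 13, 11, 3, 38, 25, 11, 34, 25]
arr[2]=11 <= 25: swap with position 2, array becomes [16, 13, 11, 3, 38, 25, 11, 34, 25]
arr[3]=3 <= 25: swap with position 3, array becomes [16, 13, 11, 3, 38, 25, 11, 34, 25]
arr[4]=38 > 25: no swap
arr[5]=25 <= 25: swap with position 4, array becomes [16, 13, 11, 3, 25, 38, 11, 34, 25]
arr[6]=11 <= 25: swap with position 5, array becomes [16, 13, 11, 3, 25, 11, 38, 34, 25]
arr[7]=34 > 25: no swap

Place pivot at position 6: [16, 13, 11, 3, 25, 11, 25, 34, 38]
Pivot position: 6

After partitioning with pivot 25, the array becomes [16, 13, 11, 3, 25, 11, 25, 34, 38]. The pivot is placed at index 6. All elements to the left of the pivot are <= 25, and all elements to the right are > 25.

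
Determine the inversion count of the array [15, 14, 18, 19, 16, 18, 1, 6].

Finding inversions in [15, 14, 18, 19, 16, 18, 1, 6]:

(0, 1): arr[0]=15 > arr[1]=14
(0, 6): arr[0]=15 > arr[6]=1
(0, 7): arr[0]=15 > arr[7]=6
(1, 6): arr[1]=14 > arr[6]=1
(1, 7): arr[1]=14 > arr[7]=6
(2, 4): arr[2]=18 > arr[4]=16
(2, 6): arr[2]=18 > arr[6]=1
(2, 7): arr[2]=18 > arr[7]=6
(3, 4): arr[3]=19 > arr[4]=16
(3, 5): arr[3]=19 > arr[5]=18
(3, 6): arr[3]=19 > arr[6]=1
(3, 7): arr[3]=19 > arr[7]=6
(4, 6): arr[4]=16 > arr[6]=1
(4, 7): arr[4]=16 > arr[7]=6
(5, 6): arr[5]=18 > arr[6]=1
(5, 7): arr[5]=18 > arr[7]=6

Total inversions: 16

The array has 16 inversion(s): (0,1), (0,6), (0,7), (1,6), (1,7), (2,4), (2,6), (2,7), (3,4), (3,5), (3,6), (3,7), (4,6), (4,7), (5,6), (5,7). Each pair (i,j) satisfies i < j and arr[i] > arr[j].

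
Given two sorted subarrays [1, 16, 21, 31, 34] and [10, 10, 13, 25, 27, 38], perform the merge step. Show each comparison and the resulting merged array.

Merging process:

Compare 1 vs 10: take 1 from left. Merged: [1]
Compare 16 vs 10: take 10 from right. Merged: [1, 10]
Compare 16 vs 10: take 10 from right. Merged: [1, 10, 10]
Compare 16 vs 13: take 13 from right. Merged: [1, 10, 10, 13]
Compare 16 vs 25: take 16 from left. Merged: [1, 10, 10, 13, 16]
Compare 21 vs 25: take 21 from left. Merged: [1, 10, 10, 13, 16, 21]
Compare 31 vs 25: take 25 from right. Merged: [1, 10, 10, 13, 16, 21, 25]
Compare 31 vs 27: take 27 from right. Merged: [1, 10, 10, 13, 16, 21, 25, 27]
Compare 31 vs 38: take 31 from left. Merged: [1, 10, 10, 13, 16, 21, 25, 27, 31]
Compare 34 vs 38: take 34 from left. Merged: [1, 10, 10, 13, 16, 21, 25, 27, 31, 34]
Append remaining from right: [38]. Merged: [1, 10, 10, 13, 16, 21, 25, 27, 31, 34, 38]

Final merged array: [1, 10, 10, 13, 16, 21, 25, 27, 31, 34, 38]
Total comparisons: 10

The merged array is [1, 10, 10, 13, 16, 21, 25, 27, 31, 34, 38], requiring 10 comparisons. The merge step runs in O(n) time where n is the total number of elements.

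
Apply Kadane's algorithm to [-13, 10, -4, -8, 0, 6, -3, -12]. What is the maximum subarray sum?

Using Kadane's algorithm on [-13, 10, -4, -8, 0, 6, -3, -12]:

Scanning through the array:
Position 1 (value 10): max_ending_here = 10, max_so_far = 10
Position 2 (value -4): max_ending_here = 6, max_so_far = 10
Position 3 (value -8): max_ending_here = -2, max_so_far = 10
Position 4 (value 0): max_ending_here = 0, max_so_far = 10
Position 5 (value 6): max_ending_here = 6, max_so_far = 10
Position 6 (value -3): max_ending_here = 3, max_so_far = 10
Position 7 (value -12): max_ending_here = -9, max_so_far = 10

Maximum subarray: [10]
Maximum sum: 10

The maximum subarray is [10] with sum 10. This subarray runs from index 1 to index 1.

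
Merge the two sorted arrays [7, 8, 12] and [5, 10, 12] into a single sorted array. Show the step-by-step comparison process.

Merging process:

Compare 7 vs 5: take 5 from right. Merged: [5]
Compare 7 vs 10: take 7 from left. Merged: [5, 7]
Compare 8 vs 10: take 8 from left. Merged: [5, 7, 8]
Compare 12 vs 10: take 10 from right. Merged: [5, 7, 8, 10]
Compare 12 vs 12: take 12 from left. Merged: [5, 7, 8, 10, 12]
Append remaining from right: [12]. Merged: [5, 7, 8, 10, 12, 12]

Final merged array: [5, 7, 8, 10, 12, 12]
Total comparisons: 5

The merged array is [5, 7, 8, 10, 12, 12], requiring 5 comparisons. The merge step runs in O(n) time where n is the total number of elements.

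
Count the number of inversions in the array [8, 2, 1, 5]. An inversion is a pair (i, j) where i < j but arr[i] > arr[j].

Finding inversions in [8, 2, 1, 5]:

(0, 1): arr[0]=8 > arr[1]=2
(0, 2): arr[0]=8 > arr[2]=1
(0, 3): arr[0]=8 > arr[3]=5
(1, 2): arr[1]=2 > arr[2]=1

Total inversions: 4

The array has 4 inversion(s): (0,1), (0,2), (0,3), (1,2). Each pair (i,j) satisfies i < j and arr[i] > arr[j].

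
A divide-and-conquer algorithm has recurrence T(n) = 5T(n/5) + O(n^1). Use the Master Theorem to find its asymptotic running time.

Master Theorem for T(n) = 5T(n/5) + O(n^1):

a = 5, b = 5, c = 1
log_b(a) = log_5(5) = 1.0000

Case 2: c = 1 = log_5(5) = 1.0000
T(n) = O(n^1 log n) = O(n log n)

For T(n) = 5T(n/5) + O(n^1): log_5(5) = 1.0000. This is Case 2 of the Master Theorem (c = log_b(a), equal work at all levels), giving O(n log n).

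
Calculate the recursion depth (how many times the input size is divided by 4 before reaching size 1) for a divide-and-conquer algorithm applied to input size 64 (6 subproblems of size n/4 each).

For divide and conquer with division factor 4:

Problem sizes at each level:
Level 0: 64
Level 1: 16
Level 2: 4
Level 3: 1

The root is level 0 and the size-1 base case is level 3 (the tree spans levels 0 through 3, i.e. 4 levels counting the root), so the depth is the number of divisions: log_4(64) = 3

The recursion tree depth is log_4(64) = 3. At each level, the problem size is divided by 4, so it takes 3 divisions to reduce to a base case of size 1. The algorithm makes 6 recursive calls at each level.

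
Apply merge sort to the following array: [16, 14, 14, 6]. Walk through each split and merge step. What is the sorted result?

Merge sort trace:

Split: [16, 14, 14, 6] -> [16, 14] and [14, 6]
  Split: [16, 14] -> [16] and [14]
  Merge: [16] + [14] -> [14, 16]
  Split: [14, 6] -> [14] and [6]
  Merge: [14] + [6] -> [6, 14]
Merge: [14, 16] + [6, 14] -> [6, 14, 14, 16]

Final sorted array: [6, 14, 14, 16]

The merge sort proceeds by recursively splitting the array and merging sorted halves.
After all merges, the sorted array is [6, 14, 14, 16].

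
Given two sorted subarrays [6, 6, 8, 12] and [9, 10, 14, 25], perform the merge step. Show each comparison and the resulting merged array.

Merging process:

Compare 6 vs 9: take 6 from left. Merged: [6]
Compare 6 vs 9: take 6 from left. Merged: [6, 6]
Compare 8 vs 9: take 8 from left. Merged: [6, 6, 8]
Compare 12 vs 9: take 9 from right. Merged: [6, 6, 8, 9]
Compare 12 vs 10: take 10 from right. Merged: [6, 6, 8, 9, 10]
Compare 12 vs 14: take 12 from left. Merged: [6, 6, 8, 9, 10, 12]
Append remaining from right: [14, 25]. Merged: [6, 6, 8, 9, 10, 12, 14, 25]

Final merged array: [6, 6, 8, 9, 10, 12, 14, 25]
Total comparisons: 6

The merged array is [6, 6, 8, 9, 10, 12, 14, 25], requiring 6 comparisons. The merge step runs in O(n) time where n is the total number of elements.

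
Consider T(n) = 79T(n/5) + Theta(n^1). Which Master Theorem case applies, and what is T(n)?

Master Theorem for T(n) = 79T(n/5) + O(n^1):

a = 79, b = 5, c = 1
log_b(a) = log_5(79) = 2.7149

Case 1: c = 1 < log_5(79) = 2.7149
T(n) = O(n^(log_5 79))

For T(n) = 79T(n/5) + O(n^1): log_5(79) = 2.7149. This is Case 1 of the Master Theorem (c < log_b(a), work dominated by leaves), giving O(n^(log_5 79)).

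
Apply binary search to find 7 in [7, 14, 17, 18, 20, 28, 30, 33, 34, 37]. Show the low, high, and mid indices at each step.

Binary search for 7 in [7, 14, 17, 18, 20, 28, 30, 33, 34, 37]:

lo=0, hi=9, mid=4, arr[mid]=20 -> 20 > 7, search left half
lo=0, hi=3, mid=1, arr[mid]=14 -> 14 > 7, search left half
lo=0, hi=0, mid=0, arr[mid]=7 -> Found target at index 0!

Binary search finds 7 at index 0 after 3 comparisons. The search repeatedly halves the search space by comparing with the middle element.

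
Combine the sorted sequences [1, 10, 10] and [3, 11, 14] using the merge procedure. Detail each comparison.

Merging process:

Compare 1 vs 3: take 1 from left. Merged: [1]
Compare 10 vs 3: take 3 from right. Merged: [1, 3]
Compare 10 vs 11: take 10 from left. Merged: [1, 3, 10]
Compare 10 vs 11: take 10 from left. Merged: [1, 3, 10, 10]
Append remaining from right: [11, 14]. Merged: [1, 3, 10, 10, 11, 14]

Final merged array: [1, 3, 10, 10, 11, 14]
Total comparisons: 4

The merged array is [1, 3, 10, 10, 11, 14], requiring 4 comparisons. The merge step runs in O(n) time where n is the total number of elements.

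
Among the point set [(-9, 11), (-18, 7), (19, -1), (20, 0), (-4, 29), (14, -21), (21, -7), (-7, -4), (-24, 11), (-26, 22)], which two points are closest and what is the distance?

Computing all pairwise distances among 10 points:

d((-9, 11), (-18, 7)) = 9.8489
d((-9, 11), (19, -1)) = 30.4631
d((-9, 11), (20, 0)) = 31.0161
d((-9, 11), (-4, 29)) = 18.6815
d((-9, 11), (14, -21)) = 39.4081
d((-9, 11), (21, -7)) = 34.9857
d((-9, 11), (-7, -4)) = 15.1327
d((-9, 11), (-24, 11)) = 15.0
d((-9, 11), (-26, 22)) = 20.2485
d((-18, 7), (19, -1)) = 37.855
d((-18, 7), (20, 0)) = 38.6394
d((-18, 7), (-4, 29)) = 26.0768
d((-18, 7), (14, -21)) = 42.5206
d((-18, 7), (21, -7)) = 41.4367
d((-18, 7), (-7, -4)) = 15.5563
d((-18, 7), (-24, 11)) = 7.2111
d((-18, 7), (-26, 22)) = 17.0
d((19, -1), (20, 0)) = 1.4142 <-- minimum
d((19, -1), (-4, 29)) = 37.8021
d((19, -1), (14, -21)) = 20.6155
d((19, -1), (21, -7)) = 6.3246
d((19, -1), (-7, -4)) = 26.1725
d((19, -1), (-24, 11)) = 44.643
d((19, -1), (-26, 22)) = 50.5371
d((20, 0), (-4, 29)) = 37.6431
d((20, 0), (14, -21)) = 21.8403
d((20, 0), (21, -7)) = 7.0711
d((20, 0), (-7, -4)) = 27.2947
d((20, 0), (-24, 11)) = 45.3542
d((20, 0), (-26, 22)) = 50.9902
d((-4, 29), (14, -21)) = 53.1413
d((-4, 29), (21, -7)) = 43.8292
d((-4, 29), (-7, -4)) = 33.1361
d((-4, 29), (-24, 11)) = 26.9072
d((-4, 29), (-26, 22)) = 23.0868
d((14, -21), (21, -7)) = 15.6525
d((14, -21), (-7, -4)) = 27.0185
d((14, -21), (-24, 11)) = 49.679
d((14, -21), (-26, 22)) = 58.7282
d((21, -7), (-7, -4)) = 28.1603
d((21, -7), (-24, 11)) = 48.4665
d((21, -7), (-26, 22)) = 55.2268
d((-7, -4), (-24, 11)) = 22.6716
d((-7, -4), (-26, 22)) = 32.2025
d((-24, 11), (-26, 22)) = 11.1803

Closest pair: (19, -1) and (20, 0) with distance 1.4142

The closest pair is (19, -1) and (20, 0) with Euclidean distance 1.4142. For 10 points, brute-force pairwise comparison is shown above. For large n, the divide-and-conquer algorithm (sort by x, recurse on halves, check the dividing strip) achieves O(n log n).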